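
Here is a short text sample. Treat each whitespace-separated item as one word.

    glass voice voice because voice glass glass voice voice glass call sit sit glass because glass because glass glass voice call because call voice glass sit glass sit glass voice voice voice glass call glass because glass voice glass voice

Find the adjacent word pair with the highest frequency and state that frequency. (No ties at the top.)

"glass voice", 6 times

Bigram frequencies (highest first):
  glass voice: 6
  voice glass: 5
  voice voice: 4
  sit glass: 3
  glass because: 3
  because glass: 3
  … (12 more, each ≤ 2)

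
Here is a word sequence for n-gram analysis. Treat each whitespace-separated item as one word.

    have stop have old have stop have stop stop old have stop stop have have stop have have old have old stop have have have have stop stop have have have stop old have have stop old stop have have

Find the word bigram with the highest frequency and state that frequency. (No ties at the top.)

"have have", 9 times

Bigram frequencies (highest first):
  have have: 9
  have stop: 8
  stop have: 7
  old have: 4
  have old: 3
  stop stop: 3
  … (2 more, each ≤ 3)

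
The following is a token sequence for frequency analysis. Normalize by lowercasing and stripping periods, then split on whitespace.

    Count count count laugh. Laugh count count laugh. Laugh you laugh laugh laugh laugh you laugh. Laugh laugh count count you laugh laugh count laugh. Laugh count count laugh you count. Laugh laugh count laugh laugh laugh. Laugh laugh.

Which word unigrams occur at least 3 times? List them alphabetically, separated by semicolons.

Unigram counts meeting the condition (at least 3 times):
  count: 12
  laugh: 23
  you: 4

count; laugh; you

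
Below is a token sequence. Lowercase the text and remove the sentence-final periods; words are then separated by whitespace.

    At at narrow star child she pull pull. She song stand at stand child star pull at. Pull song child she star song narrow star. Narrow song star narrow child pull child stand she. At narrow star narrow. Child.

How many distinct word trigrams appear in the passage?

34

39 tokens → 37 trigram windows in total.
Repeated trigrams (each contributes count−1 duplicates):
  at narrow star: 2
  narrow star narrow: 2
  star narrow child: 2
3 duplicate windows → 37 − 3 = 34 distinct.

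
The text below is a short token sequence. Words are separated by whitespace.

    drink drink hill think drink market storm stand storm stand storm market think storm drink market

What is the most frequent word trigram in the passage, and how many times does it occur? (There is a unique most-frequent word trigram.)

"storm stand storm", 2 times

Trigram frequencies (highest first):
  storm stand storm: 2
  drink drink hill: 1
  drink hill think: 1
  hill think drink: 1
  think drink market: 1
  drink market storm: 1
  … (7 more, each ≤ 1)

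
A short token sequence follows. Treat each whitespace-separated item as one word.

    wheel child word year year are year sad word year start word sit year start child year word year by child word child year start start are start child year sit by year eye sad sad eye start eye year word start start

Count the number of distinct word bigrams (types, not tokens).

32

43 tokens → 42 bigram windows in total.
Repeated bigrams (each contributes count−1 duplicates):
  child year: 3
  word year: 3
  year start: 3
  child word: 2
  start child: 2
  start start: 2
  year word: 2
10 duplicate windows → 42 − 10 = 32 distinct.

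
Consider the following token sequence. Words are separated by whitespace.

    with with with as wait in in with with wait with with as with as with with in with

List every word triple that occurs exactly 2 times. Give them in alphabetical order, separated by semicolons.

Trigram counts meeting the condition (exactly 2 times):
  with as with: 2
  with with as: 2

with as with; with with as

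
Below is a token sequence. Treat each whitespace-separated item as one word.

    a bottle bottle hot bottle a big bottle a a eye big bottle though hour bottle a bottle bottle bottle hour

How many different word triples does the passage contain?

18

21 tokens → 19 trigram windows in total.
Repeated trigrams (each contributes count−1 duplicates):
  a bottle bottle: 2
1 duplicate windows → 19 − 1 = 18 distinct.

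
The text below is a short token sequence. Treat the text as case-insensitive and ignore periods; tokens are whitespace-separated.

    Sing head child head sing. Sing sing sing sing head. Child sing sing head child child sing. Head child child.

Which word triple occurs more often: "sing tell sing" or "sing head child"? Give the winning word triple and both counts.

"sing head child" (4 vs 0)

"sing tell sing": 0 occurrences
"sing head child": 4 occurrences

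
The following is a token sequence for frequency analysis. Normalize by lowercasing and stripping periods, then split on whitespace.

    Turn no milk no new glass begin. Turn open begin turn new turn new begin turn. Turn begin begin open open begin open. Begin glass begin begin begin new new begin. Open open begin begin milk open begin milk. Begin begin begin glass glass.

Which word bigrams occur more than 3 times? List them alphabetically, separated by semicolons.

begin begin; open begin

Bigram counts meeting the condition (more than 3 times):
  begin begin: 6
  open begin: 5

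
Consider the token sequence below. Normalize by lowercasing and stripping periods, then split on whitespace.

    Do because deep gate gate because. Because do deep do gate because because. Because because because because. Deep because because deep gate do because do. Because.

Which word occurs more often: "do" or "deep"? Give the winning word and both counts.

"do" (5 vs 4)

"do": 5 occurrences
"deep": 4 occurrences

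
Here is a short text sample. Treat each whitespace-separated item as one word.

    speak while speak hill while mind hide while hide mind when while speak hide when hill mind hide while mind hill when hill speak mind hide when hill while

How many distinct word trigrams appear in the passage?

29 tokens → 27 trigram windows in total.
Repeated trigrams (each contributes count−1 duplicates):
  hide when hill: 2
  mind hide while: 2
2 duplicate windows → 27 − 2 = 25 distinct.

25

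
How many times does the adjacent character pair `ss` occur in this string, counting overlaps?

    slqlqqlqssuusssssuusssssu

9

Sliding a length-2 window over the 25 characters (24 positions):
  position 9–10: ss
  position 13–14: ss
  position 14–15: ss
  position 15–16: ss
  position 16–17: ss
  position 20–21: ss
  position 21–22: ss
  position 22–23: ss
  position 23–24: ss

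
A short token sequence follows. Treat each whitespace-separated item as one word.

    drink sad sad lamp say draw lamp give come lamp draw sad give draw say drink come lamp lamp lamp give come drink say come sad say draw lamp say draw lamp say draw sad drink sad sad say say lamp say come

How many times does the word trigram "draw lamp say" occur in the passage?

Scanning the 41 overlapping trigram windows for "draw lamp say":
  position 28–30: draw lamp say
  position 31–33: draw lamp say

2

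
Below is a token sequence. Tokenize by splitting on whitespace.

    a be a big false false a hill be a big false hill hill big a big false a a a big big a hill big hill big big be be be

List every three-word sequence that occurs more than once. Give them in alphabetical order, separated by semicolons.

Trigram counts meeting the condition (more than once):
  a big false: 3
  be a big: 2

a big false; be a big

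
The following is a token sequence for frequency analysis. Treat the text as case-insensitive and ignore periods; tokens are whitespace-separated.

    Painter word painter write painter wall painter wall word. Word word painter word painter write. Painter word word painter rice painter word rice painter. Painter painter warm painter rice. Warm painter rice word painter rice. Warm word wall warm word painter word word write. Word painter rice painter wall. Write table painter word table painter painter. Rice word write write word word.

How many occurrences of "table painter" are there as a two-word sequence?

2

Scanning the 61 overlapping bigram windows for "table painter":
  position 51–52: table painter
  position 54–55: table painter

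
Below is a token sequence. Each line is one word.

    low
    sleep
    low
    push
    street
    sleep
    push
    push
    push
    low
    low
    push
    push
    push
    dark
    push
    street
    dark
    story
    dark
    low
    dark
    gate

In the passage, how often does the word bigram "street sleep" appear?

Scanning the 22 overlapping bigram windows for "street sleep":
  position 5–6: street sleep

1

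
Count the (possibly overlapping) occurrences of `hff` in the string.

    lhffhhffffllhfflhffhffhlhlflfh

Sliding a length-3 window over the 30 characters (28 positions):
  position 2–4: hff
  position 6–8: hff
  position 13–15: hff
  position 17–19: hff
  position 20–22: hff

5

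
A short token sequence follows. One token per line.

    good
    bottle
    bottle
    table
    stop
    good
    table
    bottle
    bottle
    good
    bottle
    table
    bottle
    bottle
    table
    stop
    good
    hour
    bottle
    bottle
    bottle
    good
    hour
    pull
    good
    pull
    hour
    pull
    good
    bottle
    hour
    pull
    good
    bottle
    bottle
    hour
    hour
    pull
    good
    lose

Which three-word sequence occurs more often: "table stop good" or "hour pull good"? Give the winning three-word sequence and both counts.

"hour pull good" (4 vs 2)

"table stop good": 2 occurrences
"hour pull good": 4 occurrences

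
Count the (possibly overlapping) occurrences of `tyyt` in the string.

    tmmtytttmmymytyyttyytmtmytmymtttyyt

Sliding a length-4 window over the 35 characters (32 positions):
  position 14–17: tyyt
  position 18–21: tyyt
  position 32–35: tyyt

3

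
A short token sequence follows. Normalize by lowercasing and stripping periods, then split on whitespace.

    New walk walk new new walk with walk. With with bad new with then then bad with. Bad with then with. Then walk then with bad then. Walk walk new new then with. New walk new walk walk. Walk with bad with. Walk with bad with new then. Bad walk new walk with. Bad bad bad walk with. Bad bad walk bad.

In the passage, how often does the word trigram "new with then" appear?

1

Scanning the 60 overlapping trigram windows for "new with then":
  position 12–14: new with then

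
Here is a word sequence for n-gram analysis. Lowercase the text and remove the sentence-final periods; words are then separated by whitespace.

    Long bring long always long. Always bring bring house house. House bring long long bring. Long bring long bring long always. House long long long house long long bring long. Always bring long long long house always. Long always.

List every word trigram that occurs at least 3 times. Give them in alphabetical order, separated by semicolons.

Trigram counts meeting the condition (at least 3 times):
  bring long always: 3
  long bring long: 5

bring long always; long bring long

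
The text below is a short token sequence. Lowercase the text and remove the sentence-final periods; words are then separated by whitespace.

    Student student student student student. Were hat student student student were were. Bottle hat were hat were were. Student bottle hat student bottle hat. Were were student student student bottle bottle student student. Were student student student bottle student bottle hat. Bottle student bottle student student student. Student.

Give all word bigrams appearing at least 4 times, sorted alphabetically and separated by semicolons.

Bigram counts meeting the condition (at least 4 times):
  bottle hat: 4
  bottle student: 4
  student bottle: 6
  student student: 14

bottle hat; bottle student; student bottle; student student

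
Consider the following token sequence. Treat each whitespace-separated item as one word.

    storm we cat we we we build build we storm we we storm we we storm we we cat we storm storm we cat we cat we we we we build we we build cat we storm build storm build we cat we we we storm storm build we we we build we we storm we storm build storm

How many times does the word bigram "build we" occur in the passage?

5

Scanning the 58 overlapping bigram windows for "build we":
  position 8–9: build we
  position 31–32: build we
  position 40–41: build we
  position 48–49: build we
  position 52–53: build we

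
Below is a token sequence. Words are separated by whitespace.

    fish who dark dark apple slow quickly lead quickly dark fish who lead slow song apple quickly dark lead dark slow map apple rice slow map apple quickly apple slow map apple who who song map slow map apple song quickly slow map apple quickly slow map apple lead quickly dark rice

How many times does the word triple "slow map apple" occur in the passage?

6

Scanning the 50 overlapping trigram windows for "slow map apple":
  position 21–23: slow map apple
  position 25–27: slow map apple
  position 30–32: slow map apple
  position 37–39: slow map apple
  position 42–44: slow map apple
  position 46–48: slow map apple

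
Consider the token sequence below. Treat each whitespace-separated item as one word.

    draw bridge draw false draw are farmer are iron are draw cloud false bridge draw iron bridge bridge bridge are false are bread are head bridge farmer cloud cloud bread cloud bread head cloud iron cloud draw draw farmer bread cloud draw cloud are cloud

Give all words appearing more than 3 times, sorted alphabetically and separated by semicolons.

are; bread; bridge; cloud; draw

Unigram counts meeting the condition (more than 3 times):
  are: 7
  bread: 4
  bridge: 6
  cloud: 9
  draw: 8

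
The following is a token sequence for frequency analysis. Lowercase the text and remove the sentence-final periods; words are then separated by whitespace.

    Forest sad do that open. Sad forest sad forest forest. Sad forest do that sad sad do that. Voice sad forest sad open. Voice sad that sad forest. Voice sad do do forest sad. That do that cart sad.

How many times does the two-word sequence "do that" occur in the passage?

4

Scanning the 38 overlapping bigram windows for "do that":
  position 3–4: do that
  position 13–14: do that
  position 17–18: do that
  position 36–37: do that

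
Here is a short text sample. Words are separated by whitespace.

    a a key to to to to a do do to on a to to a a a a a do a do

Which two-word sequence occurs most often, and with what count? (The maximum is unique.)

"a a", 5 times

Bigram frequencies (highest first):
  a a: 5
  to to: 4
  a do: 3
  to a: 2
  a key: 1
  key to: 1
  … (6 more, each ≤ 1)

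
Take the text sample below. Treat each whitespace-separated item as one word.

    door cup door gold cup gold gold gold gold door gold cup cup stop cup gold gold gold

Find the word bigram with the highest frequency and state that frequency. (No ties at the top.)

Bigram frequencies (highest first):
  gold gold: 5
  door gold: 2
  gold cup: 2
  cup gold: 2
  door cup: 1
  cup door: 1
  … (4 more, each ≤ 1)

"gold gold", 5 times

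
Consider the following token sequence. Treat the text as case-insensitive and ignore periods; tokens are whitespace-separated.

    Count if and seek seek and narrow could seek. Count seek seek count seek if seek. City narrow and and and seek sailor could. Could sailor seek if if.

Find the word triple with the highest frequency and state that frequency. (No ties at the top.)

Trigram frequencies (highest first):
  seek count seek: 2
  count if and: 1
  if and seek: 1
  and seek seek: 1
  seek seek and: 1
  seek and narrow: 1
  … (20 more, each ≤ 1)

"seek count seek", 2 times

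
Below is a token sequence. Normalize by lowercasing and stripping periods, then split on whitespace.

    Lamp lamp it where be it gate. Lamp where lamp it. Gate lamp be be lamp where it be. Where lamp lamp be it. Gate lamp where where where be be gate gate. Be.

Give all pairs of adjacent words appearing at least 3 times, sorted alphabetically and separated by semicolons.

gate lamp; it gate; lamp where

Bigram counts meeting the condition (at least 3 times):
  gate lamp: 3
  it gate: 3
  lamp where: 3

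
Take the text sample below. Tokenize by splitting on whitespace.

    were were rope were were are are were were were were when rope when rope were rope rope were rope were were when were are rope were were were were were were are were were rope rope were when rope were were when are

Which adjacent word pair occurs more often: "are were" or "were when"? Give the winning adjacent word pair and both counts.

"are were": 2 occurrences
"were when": 4 occurrences

"were when" (4 vs 2)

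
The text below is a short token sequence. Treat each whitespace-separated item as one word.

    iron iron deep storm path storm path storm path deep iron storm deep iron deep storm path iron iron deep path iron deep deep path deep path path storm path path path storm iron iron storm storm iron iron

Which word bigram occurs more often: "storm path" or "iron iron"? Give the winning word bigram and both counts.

"storm path" (5 vs 4)

"storm path": 5 occurrences
"iron iron": 4 occurrences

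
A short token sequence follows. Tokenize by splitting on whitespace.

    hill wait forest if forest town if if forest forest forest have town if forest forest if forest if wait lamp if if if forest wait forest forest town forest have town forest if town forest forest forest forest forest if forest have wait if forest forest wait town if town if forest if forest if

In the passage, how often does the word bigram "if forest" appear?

9

Scanning the 55 overlapping bigram windows for "if forest":
  position 4–5: if forest
  position 8–9: if forest
  position 14–15: if forest
  position 17–18: if forest
  position 24–25: if forest
  position 41–42: if forest
  position 45–46: if forest
  position 52–53: if forest
  position 54–55: if forest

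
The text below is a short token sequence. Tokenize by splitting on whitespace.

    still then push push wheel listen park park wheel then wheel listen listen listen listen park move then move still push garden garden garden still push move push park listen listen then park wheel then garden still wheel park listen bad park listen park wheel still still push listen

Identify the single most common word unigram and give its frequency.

Unigram frequencies (highest first):
  listen: 10
  park: 8
  still: 6
  push: 6
  wheel: 6
  then: 5
  … (3 more, each ≤ 4)

"listen", 10 times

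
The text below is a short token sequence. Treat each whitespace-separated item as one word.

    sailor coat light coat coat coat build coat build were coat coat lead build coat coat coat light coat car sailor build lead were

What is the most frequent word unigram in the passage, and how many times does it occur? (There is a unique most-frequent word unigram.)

Unigram frequencies (highest first):
  coat: 11
  build: 4
  sailor: 2
  light: 2
  were: 2
  lead: 2
  … (1 more, each ≤ 1)

"coat", 11 times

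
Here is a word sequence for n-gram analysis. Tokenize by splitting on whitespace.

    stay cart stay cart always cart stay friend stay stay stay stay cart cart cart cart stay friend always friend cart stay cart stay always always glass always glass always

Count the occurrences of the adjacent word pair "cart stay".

5

Scanning the 29 overlapping bigram windows for "cart stay":
  position 2–3: cart stay
  position 6–7: cart stay
  position 16–17: cart stay
  position 21–22: cart stay
  position 23–24: cart stay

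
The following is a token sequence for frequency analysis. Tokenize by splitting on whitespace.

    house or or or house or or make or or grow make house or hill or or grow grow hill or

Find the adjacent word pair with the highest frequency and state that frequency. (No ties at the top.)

"or or", 5 times

Bigram frequencies (highest first):
  or or: 5
  house or: 3
  or grow: 2
  hill or: 2
  or house: 1
  or make: 1
  … (6 more, each ≤ 1)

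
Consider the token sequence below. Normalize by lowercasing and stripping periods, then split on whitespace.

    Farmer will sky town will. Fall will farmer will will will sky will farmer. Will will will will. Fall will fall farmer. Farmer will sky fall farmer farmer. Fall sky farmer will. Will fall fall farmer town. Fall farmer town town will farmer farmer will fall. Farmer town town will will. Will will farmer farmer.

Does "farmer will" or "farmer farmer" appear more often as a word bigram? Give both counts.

"farmer will": 6 occurrences
"farmer farmer": 4 occurrences

"farmer will" (6 vs 4)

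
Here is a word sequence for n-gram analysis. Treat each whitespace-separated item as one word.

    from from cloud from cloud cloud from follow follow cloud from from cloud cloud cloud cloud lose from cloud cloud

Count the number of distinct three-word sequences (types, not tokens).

20 tokens → 18 trigram windows in total.
Repeated trigrams (each contributes count−1 duplicates):
  from cloud cloud: 3
  cloud cloud cloud: 2
  from from cloud: 2
4 duplicate windows → 18 − 4 = 14 distinct.

14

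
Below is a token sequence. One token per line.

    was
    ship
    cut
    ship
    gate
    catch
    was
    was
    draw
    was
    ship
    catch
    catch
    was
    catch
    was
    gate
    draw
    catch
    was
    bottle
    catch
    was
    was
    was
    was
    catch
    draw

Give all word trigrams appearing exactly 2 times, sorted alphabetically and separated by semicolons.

catch was was; was was was

Trigram counts meeting the condition (exactly 2 times):
  catch was was: 2
  was was was: 2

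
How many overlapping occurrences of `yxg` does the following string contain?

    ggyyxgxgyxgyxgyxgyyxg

5

Sliding a length-3 window over the 21 characters (19 positions):
  position 4–6: yxg
  position 9–11: yxg
  position 12–14: yxg
  position 15–17: yxg
  position 19–21: yxg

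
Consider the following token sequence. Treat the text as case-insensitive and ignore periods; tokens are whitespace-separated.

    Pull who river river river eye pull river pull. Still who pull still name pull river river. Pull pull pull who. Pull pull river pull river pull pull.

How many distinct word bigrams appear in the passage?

28 tokens → 27 bigram windows in total.
Repeated bigrams (each contributes count−1 duplicates):
  pull pull: 4
  pull river: 4
  river pull: 4
  river river: 3
  pull still: 2
  pull who: 2
  who pull: 2
14 duplicate windows → 27 − 14 = 13 distinct.

13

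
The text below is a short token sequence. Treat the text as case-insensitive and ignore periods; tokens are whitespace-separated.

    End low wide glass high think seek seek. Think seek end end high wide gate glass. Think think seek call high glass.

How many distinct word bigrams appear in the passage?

19

22 tokens → 21 bigram windows in total.
Repeated bigrams (each contributes count−1 duplicates):
  think seek: 3
2 duplicate windows → 21 − 2 = 19 distinct.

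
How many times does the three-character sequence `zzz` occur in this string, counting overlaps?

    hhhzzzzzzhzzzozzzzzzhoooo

9

Sliding a length-3 window over the 25 characters (23 positions):
  position 4–6: zzz
  position 5–7: zzz
  position 6–8: zzz
  position 7–9: zzz
  position 11–13: zzz
  position 15–17: zzz
  position 16–18: zzz
  position 17–19: zzz
  position 18–20: zzz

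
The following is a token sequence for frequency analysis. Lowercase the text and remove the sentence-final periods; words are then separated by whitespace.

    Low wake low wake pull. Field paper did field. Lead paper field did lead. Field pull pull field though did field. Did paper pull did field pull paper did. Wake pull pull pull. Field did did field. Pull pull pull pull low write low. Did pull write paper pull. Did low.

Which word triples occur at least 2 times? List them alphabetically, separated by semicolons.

Trigram counts meeting the condition (at least 2 times):
  did field pull: 2
  field pull pull: 2
  paper pull did: 2
  pull pull field: 2
  pull pull pull: 3

did field pull; field pull pull; paper pull did; pull pull field; pull pull pull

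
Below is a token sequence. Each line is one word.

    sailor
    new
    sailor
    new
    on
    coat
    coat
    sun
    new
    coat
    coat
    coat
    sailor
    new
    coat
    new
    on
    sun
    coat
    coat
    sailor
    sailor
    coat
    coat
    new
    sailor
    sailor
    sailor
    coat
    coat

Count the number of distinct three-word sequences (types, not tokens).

30 tokens → 28 trigram windows in total.
Repeated trigrams (each contributes count−1 duplicates):
  coat coat sailor: 2
  sailor coat coat: 2
  sailor sailor coat: 2
3 duplicate windows → 28 − 3 = 25 distinct.

25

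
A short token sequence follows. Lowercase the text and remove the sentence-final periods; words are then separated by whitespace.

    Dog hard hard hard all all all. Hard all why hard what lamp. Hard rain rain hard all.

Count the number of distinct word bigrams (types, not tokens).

18 tokens → 17 bigram windows in total.
Repeated bigrams (each contributes count−1 duplicates):
  hard all: 3
  all all: 2
  hard hard: 2
4 duplicate windows → 17 − 4 = 13 distinct.

13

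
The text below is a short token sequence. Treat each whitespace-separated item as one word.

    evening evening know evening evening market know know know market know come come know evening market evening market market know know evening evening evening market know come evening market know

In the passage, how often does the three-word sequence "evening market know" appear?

Scanning the 28 overlapping trigram windows for "evening market know":
  position 5–7: evening market know
  position 24–26: evening market know
  position 28–30: evening market know

3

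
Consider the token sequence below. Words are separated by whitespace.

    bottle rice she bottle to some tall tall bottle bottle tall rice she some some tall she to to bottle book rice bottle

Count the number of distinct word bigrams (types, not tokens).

20

23 tokens → 22 bigram windows in total.
Repeated bigrams (each contributes count−1 duplicates):
  rice she: 2
  some tall: 2
2 duplicate windows → 22 − 2 = 20 distinct.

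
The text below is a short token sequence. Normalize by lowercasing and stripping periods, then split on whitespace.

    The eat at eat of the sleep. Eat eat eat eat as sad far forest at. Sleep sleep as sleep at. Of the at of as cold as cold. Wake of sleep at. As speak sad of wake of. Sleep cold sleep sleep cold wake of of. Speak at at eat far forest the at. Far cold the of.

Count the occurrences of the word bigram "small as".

0

Scanning the 58 overlapping bigram windows for "small as":
  (none found)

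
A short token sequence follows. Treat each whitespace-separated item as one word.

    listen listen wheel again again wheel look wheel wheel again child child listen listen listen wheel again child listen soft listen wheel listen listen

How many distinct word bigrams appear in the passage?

24 tokens → 23 bigram windows in total.
Repeated bigrams (each contributes count−1 duplicates):
  listen listen: 4
  listen wheel: 3
  wheel again: 3
  again child: 2
  child listen: 2
9 duplicate windows → 23 − 9 = 14 distinct.

14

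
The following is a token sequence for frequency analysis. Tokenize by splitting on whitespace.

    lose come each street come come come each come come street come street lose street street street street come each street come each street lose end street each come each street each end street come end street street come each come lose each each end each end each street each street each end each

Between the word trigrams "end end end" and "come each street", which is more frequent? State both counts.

"end end end": 0 occurrences
"come each street": 4 occurrences

"come each street" (4 vs 0)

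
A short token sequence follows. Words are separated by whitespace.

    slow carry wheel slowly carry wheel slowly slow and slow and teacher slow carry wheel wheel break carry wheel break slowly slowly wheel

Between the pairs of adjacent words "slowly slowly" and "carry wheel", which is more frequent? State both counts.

"slowly slowly": 1 occurrence
"carry wheel": 4 occurrences

"carry wheel" (4 vs 1)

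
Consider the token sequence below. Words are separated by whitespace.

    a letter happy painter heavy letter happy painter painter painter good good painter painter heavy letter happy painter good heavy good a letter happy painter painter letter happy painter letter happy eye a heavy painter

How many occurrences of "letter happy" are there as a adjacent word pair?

Scanning the 34 overlapping bigram windows for "letter happy":
  position 2–3: letter happy
  position 6–7: letter happy
  position 16–17: letter happy
  position 23–24: letter happy
  position 27–28: letter happy
  position 30–31: letter happy

6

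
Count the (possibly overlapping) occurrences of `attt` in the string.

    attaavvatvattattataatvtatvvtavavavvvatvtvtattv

Sliding a length-4 window over the 46 characters (43 positions):
  (no match at any position)

0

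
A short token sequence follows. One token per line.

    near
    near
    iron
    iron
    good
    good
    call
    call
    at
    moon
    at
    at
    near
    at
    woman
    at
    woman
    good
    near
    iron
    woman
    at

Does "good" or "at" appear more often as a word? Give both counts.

"good": 3 occurrences
"at": 6 occurrences

"at" (6 vs 3)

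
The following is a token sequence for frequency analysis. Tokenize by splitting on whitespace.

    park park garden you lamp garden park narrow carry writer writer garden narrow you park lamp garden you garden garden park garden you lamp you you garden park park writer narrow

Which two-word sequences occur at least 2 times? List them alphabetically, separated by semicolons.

Bigram counts meeting the condition (at least 2 times):
  garden park: 3
  garden you: 3
  lamp garden: 2
  park garden: 2
  park park: 2
  you garden: 2
  you lamp: 2

garden park; garden you; lamp garden; park garden; park park; you garden; you lamp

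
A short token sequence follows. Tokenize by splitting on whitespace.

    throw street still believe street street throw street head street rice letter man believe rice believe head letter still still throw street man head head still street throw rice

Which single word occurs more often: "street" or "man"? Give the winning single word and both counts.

"street" (7 vs 2)

"street": 7 occurrences
"man": 2 occurrences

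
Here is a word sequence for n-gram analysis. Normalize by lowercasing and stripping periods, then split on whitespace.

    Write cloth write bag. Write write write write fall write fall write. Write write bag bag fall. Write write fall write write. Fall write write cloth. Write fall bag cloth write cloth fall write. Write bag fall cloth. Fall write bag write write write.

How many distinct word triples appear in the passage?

44 tokens → 42 trigram windows in total.
Repeated trigrams (each contributes count−1 duplicates):
  fall write write: 5
  write fall write: 4
  write write write: 4
  write write fall: 3
  bag write write: 2
  cloth fall write: 2
  write bag write: 2
  write cloth write: 2
  … (1 more repeated)
17 duplicate windows → 42 − 17 = 25 distinct.

25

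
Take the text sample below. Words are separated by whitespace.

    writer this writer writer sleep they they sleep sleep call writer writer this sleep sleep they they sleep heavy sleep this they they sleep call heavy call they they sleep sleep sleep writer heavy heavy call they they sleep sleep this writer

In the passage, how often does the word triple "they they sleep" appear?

5

Scanning the 40 overlapping trigram windows for "they they sleep":
  position 6–8: they they sleep
  position 16–18: they they sleep
  position 22–24: they they sleep
  position 28–30: they they sleep
  position 37–39: they they sleep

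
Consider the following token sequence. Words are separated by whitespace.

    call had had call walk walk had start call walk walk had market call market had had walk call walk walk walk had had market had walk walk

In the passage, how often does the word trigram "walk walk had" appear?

Scanning the 26 overlapping trigram windows for "walk walk had":
  position 5–7: walk walk had
  position 10–12: walk walk had
  position 21–23: walk walk had

3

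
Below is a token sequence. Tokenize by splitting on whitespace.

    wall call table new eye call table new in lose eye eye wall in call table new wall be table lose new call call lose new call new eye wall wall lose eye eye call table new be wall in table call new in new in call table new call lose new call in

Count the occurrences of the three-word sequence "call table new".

Scanning the 52 overlapping trigram windows for "call table new":
  position 2–4: call table new
  position 6–8: call table new
  position 15–17: call table new
  position 35–37: call table new
  position 47–49: call table new

5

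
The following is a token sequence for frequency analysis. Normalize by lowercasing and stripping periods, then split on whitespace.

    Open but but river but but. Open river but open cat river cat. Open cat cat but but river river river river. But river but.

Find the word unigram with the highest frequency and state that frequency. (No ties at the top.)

Unigram frequencies (highest first):
  but: 9
  river: 8
  open: 4
  cat: 4

"but", 9 times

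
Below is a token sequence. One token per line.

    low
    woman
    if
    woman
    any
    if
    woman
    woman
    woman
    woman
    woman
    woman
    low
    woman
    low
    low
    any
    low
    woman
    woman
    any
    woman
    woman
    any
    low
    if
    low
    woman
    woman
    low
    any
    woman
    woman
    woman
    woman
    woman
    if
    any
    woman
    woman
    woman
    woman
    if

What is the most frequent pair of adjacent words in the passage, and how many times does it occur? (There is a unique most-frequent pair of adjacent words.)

"woman woman", 15 times

Bigram frequencies (highest first):
  woman woman: 15
  low woman: 4
  woman if: 3
  woman any: 3
  woman low: 3
  any woman: 3
  … (8 more, each ≤ 2)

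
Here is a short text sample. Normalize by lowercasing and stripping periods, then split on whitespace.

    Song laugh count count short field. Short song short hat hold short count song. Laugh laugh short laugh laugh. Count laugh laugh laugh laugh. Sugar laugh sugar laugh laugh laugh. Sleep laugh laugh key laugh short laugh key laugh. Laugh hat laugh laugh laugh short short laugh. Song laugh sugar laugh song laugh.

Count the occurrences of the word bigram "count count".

Scanning the 52 overlapping bigram windows for "count count":
  position 3–4: count count

1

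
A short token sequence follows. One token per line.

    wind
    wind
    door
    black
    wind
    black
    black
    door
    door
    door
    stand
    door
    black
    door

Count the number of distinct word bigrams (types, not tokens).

10

14 tokens → 13 bigram windows in total.
Repeated bigrams (each contributes count−1 duplicates):
  black door: 2
  door black: 2
  door door: 2
3 duplicate windows → 13 − 3 = 10 distinct.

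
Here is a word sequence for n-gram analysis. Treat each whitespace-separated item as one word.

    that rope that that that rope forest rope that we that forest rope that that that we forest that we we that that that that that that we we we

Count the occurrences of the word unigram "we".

7

Scanning the 30 tokens for "we":
  position 10: we
  position 17: we
  position 20: we
  position 21: we
  position 28: we
  position 29: we
  position 30: we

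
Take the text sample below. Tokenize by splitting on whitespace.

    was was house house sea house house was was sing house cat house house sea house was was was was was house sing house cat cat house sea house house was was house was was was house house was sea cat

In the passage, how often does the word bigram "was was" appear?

Scanning the 40 overlapping bigram windows for "was was":
  position 1–2: was was
  position 8–9: was was
  position 17–18: was was
  position 18–19: was was
  position 19–20: was was
  position 20–21: was was
  position 31–32: was was
  position 34–35: was was
  position 35–36: was was

9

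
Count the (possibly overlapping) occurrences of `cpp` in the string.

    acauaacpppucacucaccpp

Sliding a length-3 window over the 21 characters (19 positions):
  position 7–9: cpp
  position 19–21: cpp

2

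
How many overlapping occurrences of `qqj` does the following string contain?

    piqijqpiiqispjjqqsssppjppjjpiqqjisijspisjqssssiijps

1

Sliding a length-3 window over the 51 characters (49 positions):
  position 30–32: qqj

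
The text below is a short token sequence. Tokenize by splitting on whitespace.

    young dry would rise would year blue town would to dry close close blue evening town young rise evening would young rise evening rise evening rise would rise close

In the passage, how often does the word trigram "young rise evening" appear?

Scanning the 27 overlapping trigram windows for "young rise evening":
  position 17–19: young rise evening
  position 21–23: young rise evening

2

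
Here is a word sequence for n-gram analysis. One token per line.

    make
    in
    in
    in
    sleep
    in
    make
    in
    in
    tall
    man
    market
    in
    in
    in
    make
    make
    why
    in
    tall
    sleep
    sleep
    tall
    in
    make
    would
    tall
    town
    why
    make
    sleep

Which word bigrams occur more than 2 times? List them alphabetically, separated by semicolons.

Bigram counts meeting the condition (more than 2 times):
  in in: 5
  in make: 3

in in; in make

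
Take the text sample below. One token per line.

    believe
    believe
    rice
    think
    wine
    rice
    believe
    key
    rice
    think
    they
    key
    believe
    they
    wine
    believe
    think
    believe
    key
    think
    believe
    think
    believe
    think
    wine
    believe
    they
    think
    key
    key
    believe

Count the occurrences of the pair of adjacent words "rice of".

Scanning the 30 overlapping bigram windows for "rice of":
  (none found)

0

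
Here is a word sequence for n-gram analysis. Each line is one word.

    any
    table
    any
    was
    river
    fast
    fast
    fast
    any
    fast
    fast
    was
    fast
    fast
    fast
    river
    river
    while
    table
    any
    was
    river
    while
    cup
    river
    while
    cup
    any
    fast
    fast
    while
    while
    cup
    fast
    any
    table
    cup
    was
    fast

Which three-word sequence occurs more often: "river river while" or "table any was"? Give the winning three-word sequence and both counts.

"table any was" (2 vs 1)

"river river while": 1 occurrence
"table any was": 2 occurrences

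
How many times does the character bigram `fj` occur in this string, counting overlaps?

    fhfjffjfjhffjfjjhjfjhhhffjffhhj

Sliding a length-2 window over the 31 characters (30 positions):
  position 3–4: fj
  position 6–7: fj
  position 8–9: fj
  position 12–13: fj
  position 14–15: fj
  position 19–20: fj
  position 25–26: fj

7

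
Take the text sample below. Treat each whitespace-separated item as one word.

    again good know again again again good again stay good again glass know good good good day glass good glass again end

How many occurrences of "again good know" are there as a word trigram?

Scanning the 20 overlapping trigram windows for "again good know":
  position 1–3: again good know

1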